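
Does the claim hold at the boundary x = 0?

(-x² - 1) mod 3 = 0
x = 0: LHS = (-0² - 1) mod 3 = (-1) mod 3 = 2; 2 = 0 — FAILS

The relation fails at x = 0, so x = 0 is a counterexample.

Answer: No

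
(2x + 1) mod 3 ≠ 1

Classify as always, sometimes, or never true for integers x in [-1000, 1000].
Holds at x = 1: LHS = (2·1 + 1) mod 3 = 3 mod 3 = 0; 0 ≠ 1 — holds
Fails at x = 0: LHS = (2·0 + 1) mod 3 = 1 mod 3 = 1; 1 ≠ 1 — FAILS
It is satisfied by some integers in the range but not all.

Answer: Sometimes true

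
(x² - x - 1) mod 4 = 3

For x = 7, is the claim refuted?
Substitute x = 7 into the relation:
x = 7: LHS = (7² - 7 - 1) mod 4 = 41 mod 4 = 1; 1 = 3 — FAILS

Since the claim fails at x = 7, this value is a counterexample.

Answer: Yes, x = 7 is a counterexample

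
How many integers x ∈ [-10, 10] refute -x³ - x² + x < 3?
Counterexamples in [-10, 10]: {-10, -9, -8, -7, -6, -5, -4, -3}.

Counting them gives 8 values.

Answer: 8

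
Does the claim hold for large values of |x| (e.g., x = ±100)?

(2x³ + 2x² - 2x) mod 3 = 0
x = 100: LHS = (2·100³ + 2·100² - 2·100) mod 3 = 2019800 mod 3 = 2; 2 = 0 — FAILS
x = -100: LHS = (2·(-100)³ + 2·(-100)² - 2·(-100)) mod 3 = (-1979800) mod 3 = 2; 2 = 0 — FAILS

Answer: No, fails for both x = 100 and x = -100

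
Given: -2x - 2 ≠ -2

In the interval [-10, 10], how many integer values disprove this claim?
Counterexamples in [-10, 10]: {0}.

Counting them gives 1 values.

Answer: 1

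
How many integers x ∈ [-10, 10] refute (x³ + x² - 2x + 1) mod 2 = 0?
Counterexamples in [-10, 10]: {-10, -9, -8, -7, -6, -5, -4, -3, -2, -1, 0, 1, 2, 3, 4, 5, 6, 7, 8, 9, 10}.

Counting them gives 21 values.

Answer: 21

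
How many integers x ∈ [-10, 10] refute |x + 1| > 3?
Counterexamples in [-10, 10]: {-4, -3, -2, -1, 0, 1, 2}.

Counting them gives 7 values.

Answer: 7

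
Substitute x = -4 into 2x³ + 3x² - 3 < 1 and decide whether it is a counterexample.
Substitute x = -4 into the relation:
x = -4: LHS = 2·(-4)³ + 3·(-4)² - 3 = -83; -83 < 1 — holds

The claim holds here, so x = -4 is not a counterexample. (A counterexample exists elsewhere, e.g. x = 1.)

Answer: No, x = -4 is not a counterexample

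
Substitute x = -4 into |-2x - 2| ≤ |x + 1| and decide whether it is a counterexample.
Substitute x = -4 into the relation:
x = -4: LHS = |-2·(-4) - 2| = |6| = 6, RHS = |(-4) + 1| = |-3| = 3; 6 ≤ 3 — FAILS

Since the claim fails at x = -4, this value is a counterexample.

Answer: Yes, x = -4 is a counterexample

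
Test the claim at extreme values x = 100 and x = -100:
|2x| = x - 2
x = 100: LHS = |2·100| = |200| = 200, RHS = 100 - 2 = 98; 200 = 98 — FAILS
x = -100: LHS = |2·(-100)| = |-200| = 200, RHS = (-100) - 2 = -102; 200 = -102 — FAILS

Answer: No, fails for both x = 100 and x = -100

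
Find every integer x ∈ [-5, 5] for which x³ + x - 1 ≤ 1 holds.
Holds for: {-5, -4, -3, -2, -1, 0, 1}
Fails for: {2, 3, 4, 5}

Answer: {-5, -4, -3, -2, -1, 0, 1}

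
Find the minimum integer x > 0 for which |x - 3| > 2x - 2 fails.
Testing positive integers:
x = 1: LHS = |1 - 3| = |-2| = 2, RHS = 2·1 - 2 = 0; 2 > 0 — holds
x = 2: LHS = |2 - 3| = |-1| = 1, RHS = 2·2 - 2 = 2; 1 > 2 — FAILS  ← smallest positive counterexample

Answer: x = 2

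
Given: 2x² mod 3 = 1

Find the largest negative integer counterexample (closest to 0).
Testing negative integers from -1 downward:
x = -1: LHS = (2·(-1)²) mod 3 = 2 mod 3 = 2; 2 = 1 — FAILS  ← closest negative counterexample to 0

Answer: x = -1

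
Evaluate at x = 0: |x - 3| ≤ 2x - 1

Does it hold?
x = 0: LHS = |0 - 3| = |-3| = 3, RHS = 2·0 - 1 = -1; 3 ≤ -1 — FAILS

The relation fails at x = 0, so x = 0 is a counterexample.

Answer: No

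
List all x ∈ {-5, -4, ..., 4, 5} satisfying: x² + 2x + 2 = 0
Over all integers in [-5, 5], LHS − RHS is always positive; it is smallest at x = -1, where it equals 1:
x = -1: LHS = (-1)² + 2·(-1) + 2 = 1; 1 = 0 — FAILS
At the ends of the range:
x = -5: LHS = (-5)² + 2·(-5) + 2 = 17; 17 = 0 — FAILS
x = 5: LHS = 5² + 2·5 + 2 = 37; 37 = 0 — FAILS
Hence LHS − RHS is never 0, i.e. the two sides are never equal, so the claimed relation (=) fails for every integer in [-5, 5].

Answer: None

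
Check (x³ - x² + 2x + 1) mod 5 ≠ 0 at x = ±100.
x = 100: LHS = (100³ - 100² + 2·100 + 1) mod 5 = 990201 mod 5 = 1; 1 ≠ 0 — holds
x = -100: LHS = ((-100)³ - (-100)² + 2·(-100) + 1) mod 5 = (-1010199) mod 5 = 1; 1 ≠ 0 — holds

Answer: Yes, holds for both x = 100 and x = -100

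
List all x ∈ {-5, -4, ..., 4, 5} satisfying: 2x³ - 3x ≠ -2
Track d = LHS − RHS over the integers in [-5, 5]. Equality would need d = 0, but d changes sign only between consecutive integers, jumping over 0:
x = -2: LHS = 2·(-2)³ - 3·(-2) = -10; -10 ≠ -2 — holds  (d = -8)
x = -1: LHS = 2·(-1)³ - 3·(-1) = 1; 1 ≠ -2 — holds  (d = 3)
Away from these crossings d keeps a constant sign, and checking every integer in [-5, 5] confirms d ≠ 0 throughout. Hence the two sides are never equal, so the relation holds for every integer in [-5, 5].

Answer: All integers in [-5, 5]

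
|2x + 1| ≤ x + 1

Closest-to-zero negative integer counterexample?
Testing negative integers from -1 downward:
x = -1: LHS = |2·(-1) + 1| = |-1| = 1, RHS = (-1) + 1 = 0; 1 ≤ 0 — FAILS  ← closest negative counterexample to 0

Answer: x = -1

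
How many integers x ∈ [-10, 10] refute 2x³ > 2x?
Counterexamples in [-10, 10]: {-10, -9, -8, -7, -6, -5, -4, -3, -2, -1, 0, 1}.

Counting them gives 12 values.

Answer: 12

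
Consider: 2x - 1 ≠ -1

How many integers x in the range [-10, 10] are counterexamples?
Counterexamples in [-10, 10]: {0}.

Counting them gives 1 values.

Answer: 1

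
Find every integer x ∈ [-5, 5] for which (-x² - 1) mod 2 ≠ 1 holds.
Holds for: {-5, -3, -1, 1, 3, 5}
Fails for: {-4, -2, 0, 2, 4}

Answer: {-5, -3, -1, 1, 3, 5}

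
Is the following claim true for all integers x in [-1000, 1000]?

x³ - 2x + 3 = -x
The claim fails at x = 0:
x = 0: LHS = 0³ - 2·0 + 3 = 3, RHS = -0 = 0; 3 = 0 — FAILS

Because a single integer refutes it, the statement is false.

Answer: False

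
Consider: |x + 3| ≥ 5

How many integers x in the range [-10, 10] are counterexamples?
Counterexamples in [-10, 10]: {-7, -6, -5, -4, -3, -2, -1, 0, 1}.

Counting them gives 9 values.

Answer: 9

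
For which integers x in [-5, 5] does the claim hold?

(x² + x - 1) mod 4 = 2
For a polynomial with integer coefficients, its value mod 4 depends only on x mod 4, so it suffices to check one representative of each residue class, x = 0, 1, 2, 3:
x = 0: LHS = (0² + 0 - 1) mod 4 = (-1) mod 4 = 3; 3 = 2 — FAILS
x = 1: LHS = (1² + 1 - 1) mod 4 = 1 mod 4 = 1; 1 = 2 — FAILS
x = 2: LHS = (2² + 2 - 1) mod 4 = 5 mod 4 = 1; 1 = 2 — FAILS
x = 3: LHS = (3² + 3 - 1) mod 4 = 11 mod 4 = 3; 3 = 2 — FAILS
The relation fails in every residue class, so the claimed relation (=) fails for every integer in [-5, 5].

Answer: None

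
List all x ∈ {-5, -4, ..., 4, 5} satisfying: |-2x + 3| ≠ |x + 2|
Holds for: {-5, -4, -3, -2, -1, 0, 1, 2, 3, 4}
Fails for: {5}

Answer: {-5, -4, -3, -2, -1, 0, 1, 2, 3, 4}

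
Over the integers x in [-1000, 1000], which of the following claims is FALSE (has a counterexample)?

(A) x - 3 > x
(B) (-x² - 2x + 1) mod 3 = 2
(A) x = 0: LHS = 0 - 3 = -3; -3 > 0 — FAILS
(B) x = 0: LHS = (-0² - 2·0 + 1) mod 3 = 1 mod 3 = 1; 1 = 2 — FAILS

Answer: Both A and B are false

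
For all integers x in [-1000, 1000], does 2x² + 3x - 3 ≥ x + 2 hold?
The claim fails at x = 0:
x = 0: LHS = 2·0² + 3·0 - 3 = -3, RHS = 0 + 2 = 2; -3 ≥ 2 — FAILS

Because a single integer refutes it, the statement is false.

Answer: False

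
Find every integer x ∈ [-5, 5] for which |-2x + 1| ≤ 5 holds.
Holds for: {-2, -1, 0, 1, 2, 3}
Fails for: {-5, -4, -3, 4, 5}

Answer: {-2, -1, 0, 1, 2, 3}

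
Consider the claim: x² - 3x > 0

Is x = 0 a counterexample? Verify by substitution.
Substitute x = 0 into the relation:
x = 0: LHS = 0² - 3·0 = 0; 0 > 0 — FAILS

Since the claim fails at x = 0, this value is a counterexample.

Answer: Yes, x = 0 is a counterexample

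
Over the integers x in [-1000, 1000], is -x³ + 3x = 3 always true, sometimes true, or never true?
Track d = LHS − RHS over the integers in [-1000, 1000]. Equality would need d = 0, but d changes sign only between consecutive integers, jumping over 0:
x = -3: LHS = -(-3)³ + 3·(-3) = 18; 18 = 3 — FAILS  (d = 15)
x = -2: LHS = -(-2)³ + 3·(-2) = 2; 2 = 3 — FAILS  (d = -1)
Away from these crossings d keeps a constant sign, and checking every integer in [-1000, 1000] confirms d ≠ 0 throughout. Hence the two sides are never equal, so the claimed relation (=) fails for every integer in [-1000, 1000].

No integer in the range satisfies it.

Answer: Never true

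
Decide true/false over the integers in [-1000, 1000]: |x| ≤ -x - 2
The claim fails at x = 0:
x = 0: LHS = |0| = 0, RHS = -0 - 2 = -2; 0 ≤ -2 — FAILS

Because a single integer refutes it, the statement is false.

Answer: False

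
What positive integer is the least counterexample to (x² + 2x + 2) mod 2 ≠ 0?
Testing positive integers:
x = 1: LHS = (1² + 2·1 + 2) mod 2 = 5 mod 2 = 1; 1 ≠ 0 — holds
x = 2: LHS = (2² + 2·2 + 2) mod 2 = 10 mod 2 = 0; 0 ≠ 0 — FAILS  ← smallest positive counterexample

Answer: x = 2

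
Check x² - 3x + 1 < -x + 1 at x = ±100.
x = 100: LHS = 100² - 3·100 + 1 = 9701, RHS = -100 + 1 = -99; 9701 < -99 — FAILS
x = -100: LHS = (-100)² - 3·(-100) + 1 = 10301, RHS = -(-100) + 1 = 101; 10301 < 101 — FAILS

Answer: No, fails for both x = 100 and x = -100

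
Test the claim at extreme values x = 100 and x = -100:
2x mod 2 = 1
x = 100: LHS = (2·100) mod 2 = 200 mod 2 = 0; 0 = 1 — FAILS
x = -100: LHS = (2·(-100)) mod 2 = (-200) mod 2 = 0; 0 = 1 — FAILS

Answer: No, fails for both x = 100 and x = -100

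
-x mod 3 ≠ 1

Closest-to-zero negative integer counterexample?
Testing negative integers from -1 downward:
x = -1: LHS = (-(-1)) mod 3 = 1 mod 3 = 1; 1 ≠ 1 — FAILS  ← closest negative counterexample to 0

Answer: x = -1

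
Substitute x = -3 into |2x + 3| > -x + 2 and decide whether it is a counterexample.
Substitute x = -3 into the relation:
x = -3: LHS = |2·(-3) + 3| = |-3| = 3, RHS = -(-3) + 2 = 5; 3 > 5 — FAILS

Since the claim fails at x = -3, this value is a counterexample.

Answer: Yes, x = -3 is a counterexample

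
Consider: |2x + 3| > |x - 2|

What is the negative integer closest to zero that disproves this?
Testing negative integers from -1 downward:
x = -1: LHS = |2·(-1) + 3| = |1| = 1, RHS = |(-1) - 2| = |-3| = 3; 1 > 3 — FAILS  ← closest negative counterexample to 0

Answer: x = -1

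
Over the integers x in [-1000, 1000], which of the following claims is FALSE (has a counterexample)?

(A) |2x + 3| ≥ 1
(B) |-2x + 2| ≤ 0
(A) Over all integers in [-1000, 1000], LHS − RHS is smallest at x = -1, where it equals 0:
x = -1: LHS = |2·(-1) + 3| = |1| = 1; 1 ≥ 1 — holds
At the ends of the range:
x = -1000: LHS = |2·(-1000) + 3| = |-1997| = 1997; 1997 ≥ 1 — holds
x = 1000: LHS = |2·1000 + 3| = |2003| = 2003; 2003 ≥ 1 — holds
Hence LHS − RHS is never negative, i.e. LHS ≥ RHS throughout, so the relation holds for every integer in [-1000, 1000].

(B) x = 0: LHS = |-2·0 + 2| = |2| = 2; 2 ≤ 0 — FAILS

Only (B) has a counterexample.

Answer: B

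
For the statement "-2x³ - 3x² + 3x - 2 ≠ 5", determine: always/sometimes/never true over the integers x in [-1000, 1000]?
Track d = LHS − RHS over the integers in [-1000, 1000]. Equality would need d = 0, but d changes sign only between consecutive integers, jumping over 0:
x = -3: LHS = -2·(-3)³ - 3·(-3)² + 3·(-3) - 2 = 16; 16 ≠ 5 — holds  (d = 11)
x = -2: LHS = -2·(-2)³ - 3·(-2)² + 3·(-2) - 2 = -4; -4 ≠ 5 — holds  (d = -9)
Away from these crossings d keeps a constant sign, and checking every integer in [-1000, 1000] confirms d ≠ 0 throughout. Hence the two sides are never equal, so the relation holds for every integer in [-1000, 1000].

No counterexample exists.

Answer: Always true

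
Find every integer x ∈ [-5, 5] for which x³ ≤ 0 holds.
Holds for: {-5, -4, -3, -2, -1, 0}
Fails for: {1, 2, 3, 4, 5}

Answer: {-5, -4, -3, -2, -1, 0}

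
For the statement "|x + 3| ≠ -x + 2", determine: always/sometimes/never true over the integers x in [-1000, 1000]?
Track d = LHS − RHS over the integers in [-1000, 1000]. Equality would need d = 0, but d changes sign only between consecutive integers, jumping over 0:
x = -1: LHS = |(-1) + 3| = |2| = 2, RHS = -(-1) + 2 = 3; 2 ≠ 3 — holds  (d = -1)
x = 0: LHS = |0 + 3| = |3| = 3, RHS = -0 + 2 = 2; 3 ≠ 2 — holds  (d = 1)
Away from these crossings d keeps a constant sign, and checking every integer in [-1000, 1000] confirms d ≠ 0 throughout. Hence the two sides are never equal, so the relation holds for every integer in [-1000, 1000].

No counterexample exists.

Answer: Always true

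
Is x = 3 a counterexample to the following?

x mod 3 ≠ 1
Substitute x = 3 into the relation:
x = 3: LHS = 3 mod 3 = 0; 0 ≠ 1 — holds

The claim holds here, so x = 3 is not a counterexample. (A counterexample exists elsewhere, e.g. x = 1.)

Answer: No, x = 3 is not a counterexample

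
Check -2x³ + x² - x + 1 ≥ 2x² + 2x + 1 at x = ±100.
x = 100: LHS = -2·100³ + 100² - 100 + 1 = -1990099, RHS = 2·100² + 2·100 + 1 = 20201; -1990099 ≥ 20201 — FAILS
x = -100: LHS = -2·(-100)³ + (-100)² - (-100) + 1 = 2010101, RHS = 2·(-100)² + 2·(-100) + 1 = 19801; 2010101 ≥ 19801 — holds

Answer: Partially: fails for x = 100, holds for x = -100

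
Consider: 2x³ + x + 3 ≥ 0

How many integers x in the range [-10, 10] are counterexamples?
Counterexamples in [-10, 10]: {-10, -9, -8, -7, -6, -5, -4, -3, -2}.

Counting them gives 9 values.

Answer: 9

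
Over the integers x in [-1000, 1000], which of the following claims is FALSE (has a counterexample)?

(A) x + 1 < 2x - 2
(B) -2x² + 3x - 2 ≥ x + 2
(A) x = 0: LHS = 0 + 1 = 1, RHS = 2·0 - 2 = -2; 1 < -2 — FAILS
(B) x = 0: LHS = -2·0² + 3·0 - 2 = -2, RHS = 0 + 2 = 2; -2 ≥ 2 — FAILS

Answer: Both A and B are false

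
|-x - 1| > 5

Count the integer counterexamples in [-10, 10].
Counterexamples in [-10, 10]: {-6, -5, -4, -3, -2, -1, 0, 1, 2, 3, 4}.

Counting them gives 11 values.

Answer: 11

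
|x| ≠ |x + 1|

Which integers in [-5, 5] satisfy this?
Track d = LHS − RHS over the integers in [-5, 5]. Equality would need d = 0, but d changes sign only between consecutive integers, jumping over 0:
x = -1: LHS = |-1| = 1, RHS = |(-1) + 1| = |0| = 0; 1 ≠ 0 — holds  (d = 1)
x = 0: LHS = |0| = 0, RHS = |0 + 1| = |1| = 1; 0 ≠ 1 — holds  (d = -1)
Away from these crossings d keeps a constant sign, and checking every integer in [-5, 5] confirms d ≠ 0 throughout. Hence the two sides are never equal, so the relation holds for every integer in [-5, 5].

Answer: All integers in [-5, 5]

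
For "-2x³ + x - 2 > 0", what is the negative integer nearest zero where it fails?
Testing negative integers from -1 downward:
x = -1: LHS = -2·(-1)³ + (-1) - 2 = -1; -1 > 0 — FAILS  ← closest negative counterexample to 0

Answer: x = -1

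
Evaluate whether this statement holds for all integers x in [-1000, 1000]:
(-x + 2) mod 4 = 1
The claim fails at x = 0:
x = 0: LHS = (-0 + 2) mod 4 = 2 mod 4 = 2; 2 = 1 — FAILS

Because a single integer refutes it, the statement is false.

Answer: False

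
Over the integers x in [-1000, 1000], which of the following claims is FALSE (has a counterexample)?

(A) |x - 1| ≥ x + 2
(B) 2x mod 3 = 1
(A) x = 0: LHS = |0 - 1| = |-1| = 1, RHS = 0 + 2 = 2; 1 ≥ 2 — FAILS
(B) x = 0: LHS = (2·0) mod 3 = 0 mod 3 = 0; 0 = 1 — FAILS

Answer: Both A and B are false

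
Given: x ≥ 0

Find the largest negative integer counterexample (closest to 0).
Testing negative integers from -1 downward:
x = -1: -1 ≥ 0 — FAILS  ← closest negative counterexample to 0

Answer: x = -1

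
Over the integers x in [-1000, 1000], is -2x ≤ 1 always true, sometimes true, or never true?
Holds at x = 0: LHS = -2·0 = 0; 0 ≤ 1 — holds
Fails at x = -1: LHS = -2·(-1) = 2; 2 ≤ 1 — FAILS
It is satisfied by some integers in the range but not all.

Answer: Sometimes true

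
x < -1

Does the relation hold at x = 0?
x = 0: 0 < -1 — FAILS

The relation fails at x = 0, so x = 0 is a counterexample.

Answer: No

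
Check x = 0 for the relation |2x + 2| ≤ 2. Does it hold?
x = 0: LHS = |2·0 + 2| = |2| = 2; 2 ≤ 2 — holds

The relation is satisfied at x = 0.

Answer: Yes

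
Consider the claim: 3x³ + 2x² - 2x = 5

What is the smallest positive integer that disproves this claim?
Testing positive integers:
x = 1: LHS = 3·1³ + 2·1² - 2·1 = 3; 3 = 5 — FAILS  ← smallest positive counterexample

Answer: x = 1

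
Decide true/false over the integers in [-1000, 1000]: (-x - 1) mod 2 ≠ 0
The claim fails at x = 1:
x = 1: LHS = (-1 - 1) mod 2 = (-2) mod 2 = 0; 0 ≠ 0 — FAILS

Because a single integer refutes it, the statement is false.

Answer: False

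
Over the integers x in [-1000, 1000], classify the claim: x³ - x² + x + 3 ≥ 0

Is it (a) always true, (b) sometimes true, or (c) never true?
Holds at x = 0: LHS = 0³ - 0² + 0 + 3 = 3; 3 ≥ 0 — holds
Fails at x = -2: LHS = (-2)³ - (-2)² + (-2) + 3 = -11; -11 ≥ 0 — FAILS
It is satisfied by some integers in the range but not all.

Answer: Sometimes true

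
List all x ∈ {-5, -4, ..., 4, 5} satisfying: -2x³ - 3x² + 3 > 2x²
Holds for: {-5, -4, -3, 0}
Fails for: {-2, -1, 1, 2, 3, 4, 5}

Answer: {-5, -4, -3, 0}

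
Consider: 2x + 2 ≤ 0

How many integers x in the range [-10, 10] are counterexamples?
Counterexamples in [-10, 10]: {0, 1, 2, 3, 4, 5, 6, 7, 8, 9, 10}.

Counting them gives 11 values.

Answer: 11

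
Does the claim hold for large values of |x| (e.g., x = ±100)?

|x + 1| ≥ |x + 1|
x = 100: LHS = |100 + 1| = |101| = 101, RHS = |100 + 1| = |101| = 101; 101 ≥ 101 — holds
x = -100: LHS = |(-100) + 1| = |-99| = 99, RHS = |(-100) + 1| = |-99| = 99; 99 ≥ 99 — holds

Answer: Yes, holds for both x = 100 and x = -100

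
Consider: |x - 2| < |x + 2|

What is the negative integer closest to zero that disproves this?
Testing negative integers from -1 downward:
x = -1: LHS = |(-1) - 2| = |-3| = 3, RHS = |(-1) + 2| = |1| = 1; 3 < 1 — FAILS  ← closest negative counterexample to 0

Answer: x = -1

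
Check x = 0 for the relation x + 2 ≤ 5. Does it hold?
x = 0: LHS = 0 + 2 = 2; 2 ≤ 5 — holds

The relation is satisfied at x = 0.

Answer: Yes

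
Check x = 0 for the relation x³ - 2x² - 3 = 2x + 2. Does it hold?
x = 0: LHS = 0³ - 2·0² - 3 = -3, RHS = 2·0 + 2 = 2; -3 = 2 — FAILS

The relation fails at x = 0, so x = 0 is a counterexample.

Answer: No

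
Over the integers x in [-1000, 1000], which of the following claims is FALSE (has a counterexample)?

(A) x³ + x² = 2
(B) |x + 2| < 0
(A) x = 0: LHS = 0³ + 0² = 0; 0 = 2 — FAILS
(B) x = 0: LHS = |0 + 2| = |2| = 2; 2 < 0 — FAILS

Answer: Both A and B are false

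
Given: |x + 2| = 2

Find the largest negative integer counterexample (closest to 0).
Testing negative integers from -1 downward:
x = -1: LHS = |(-1) + 2| = |1| = 1; 1 = 2 — FAILS  ← closest negative counterexample to 0

Answer: x = -1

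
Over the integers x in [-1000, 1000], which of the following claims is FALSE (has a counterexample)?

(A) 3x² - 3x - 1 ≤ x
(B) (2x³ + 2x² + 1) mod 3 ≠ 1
(A) x = -1: LHS = 3·(-1)² - 3·(-1) - 1 = 5; 5 ≤ -1 — FAILS
(B) x = 0: LHS = (2·0³ + 2·0² + 1) mod 3 = 1 mod 3 = 1; 1 ≠ 1 — FAILS

Answer: Both A and B are false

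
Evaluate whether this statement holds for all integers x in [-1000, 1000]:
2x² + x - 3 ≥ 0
The claim fails at x = 0:
x = 0: LHS = 2·0² + 0 - 3 = -3; -3 ≥ 0 — FAILS

Because a single integer refutes it, the statement is false.

Answer: False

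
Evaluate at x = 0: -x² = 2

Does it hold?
x = 0: LHS = -0² = 0; 0 = 2 — FAILS

The relation fails at x = 0, so x = 0 is a counterexample.

Answer: No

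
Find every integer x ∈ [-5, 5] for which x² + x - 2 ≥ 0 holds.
Holds for: {-5, -4, -3, -2, 1, 2, 3, 4, 5}
Fails for: {-1, 0}

Answer: {-5, -4, -3, -2, 1, 2, 3, 4, 5}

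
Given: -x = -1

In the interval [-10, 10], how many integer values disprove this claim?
Counterexamples in [-10, 10]: {-10, -9, -8, -7, -6, -5, -4, -3, -2, -1, 0, 2, 3, 4, 5, 6, 7, 8, 9, 10}.

Counting them gives 20 values.

Answer: 20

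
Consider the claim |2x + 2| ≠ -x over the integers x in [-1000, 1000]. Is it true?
The claim fails at x = -2:
x = -2: LHS = |2·(-2) + 2| = |-2| = 2, RHS = -(-2) = 2; 2 ≠ 2 — FAILS

Because a single integer refutes it, the statement is false.

Answer: False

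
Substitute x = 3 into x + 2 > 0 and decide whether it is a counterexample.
Substitute x = 3 into the relation:
x = 3: LHS = 3 + 2 = 5; 5 > 0 — holds

The claim holds here, so x = 3 is not a counterexample. (A counterexample exists elsewhere, e.g. x = -2.)

Answer: No, x = 3 is not a counterexample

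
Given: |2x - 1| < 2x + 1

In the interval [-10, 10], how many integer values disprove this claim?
Counterexamples in [-10, 10]: {-10, -9, -8, -7, -6, -5, -4, -3, -2, -1, 0}.

Counting them gives 11 values.

Answer: 11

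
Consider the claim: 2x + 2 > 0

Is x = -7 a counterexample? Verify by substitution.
Substitute x = -7 into the relation:
x = -7: LHS = 2·(-7) + 2 = -12; -12 > 0 — FAILS

Since the claim fails at x = -7, this value is a counterexample.

Answer: Yes, x = -7 is a counterexample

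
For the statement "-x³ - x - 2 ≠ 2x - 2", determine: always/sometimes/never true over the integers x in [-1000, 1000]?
Holds at x = 1: LHS = -1³ - 1 - 2 = -4, RHS = 2·1 - 2 = 0; -4 ≠ 0 — holds
Fails at x = 0: LHS = -0³ - 0 - 2 = -2, RHS = 2·0 - 2 = -2; -2 ≠ -2 — FAILS
It is satisfied by some integers in the range but not all.

Answer: Sometimes true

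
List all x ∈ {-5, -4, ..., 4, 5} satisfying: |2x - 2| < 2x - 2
Over all integers in [-5, 5], LHS − RHS is smallest at x = 1, where it equals 0:
x = 1: LHS = |2·1 - 2| = |0| = 0, RHS = 2·1 - 2 = 0; 0 < 0 — FAILS
At the ends of the range:
x = -5: LHS = |2·(-5) - 2| = |-12| = 12, RHS = 2·(-5) - 2 = -12; 12 < -12 — FAILS
x = 5: LHS = |2·5 - 2| = |8| = 8, RHS = 2·5 - 2 = 8; 8 < 8 — FAILS
Hence LHS − RHS is never negative, i.e. LHS ≥ RHS throughout, so the claimed relation (<) fails for every integer in [-5, 5].

Answer: None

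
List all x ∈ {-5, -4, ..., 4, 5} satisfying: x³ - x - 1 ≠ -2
Track d = LHS − RHS over the integers in [-5, 5]. Equality would need d = 0, but d changes sign only between consecutive integers, jumping over 0:
x = -2: LHS = (-2)³ - (-2) - 1 = -7; -7 ≠ -2 — holds  (d = -5)
x = -1: LHS = (-1)³ - (-1) - 1 = -1; -1 ≠ -2 — holds  (d = 1)
Away from these crossings d keeps a constant sign, and checking every integer in [-5, 5] confirms d ≠ 0 throughout. Hence the two sides are never equal, so the relation holds for every integer in [-5, 5].

Answer: All integers in [-5, 5]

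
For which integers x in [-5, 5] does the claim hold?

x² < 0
Over all integers in [-5, 5], LHS − RHS is smallest at x = 0, where it equals 0:
x = 0: LHS = 0² = 0; 0 < 0 — FAILS
At the ends of the range:
x = -5: LHS = (-5)² = 25; 25 < 0 — FAILS
x = 5: LHS = 5² = 25; 25 < 0 — FAILS
Hence LHS − RHS is never negative, i.e. LHS ≥ RHS throughout, so the claimed relation (<) fails for every integer in [-5, 5].

Answer: None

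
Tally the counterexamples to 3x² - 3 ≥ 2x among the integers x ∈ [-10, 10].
Counterexamples in [-10, 10]: {0, 1}.

Counting them gives 2 values.

Answer: 2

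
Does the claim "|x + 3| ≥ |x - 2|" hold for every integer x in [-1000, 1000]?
The claim fails at x = -1:
x = -1: LHS = |(-1) + 3| = |2| = 2, RHS = |(-1) - 2| = |-3| = 3; 2 ≥ 3 — FAILS

Because a single integer refutes it, the statement is false.

Answer: False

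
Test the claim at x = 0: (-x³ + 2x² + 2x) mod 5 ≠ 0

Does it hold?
x = 0: LHS = (-0³ + 2·0² + 2·0) mod 5 = 0 mod 5 = 0; 0 ≠ 0 — FAILS

The relation fails at x = 0, so x = 0 is a counterexample.

Answer: No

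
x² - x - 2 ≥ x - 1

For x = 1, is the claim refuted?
Substitute x = 1 into the relation:
x = 1: LHS = 1² - 1 - 2 = -2, RHS = 1 - 1 = 0; -2 ≥ 0 — FAILS

Since the claim fails at x = 1, this value is a counterexample.

Answer: Yes, x = 1 is a counterexample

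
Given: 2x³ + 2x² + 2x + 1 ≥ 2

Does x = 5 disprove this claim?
Substitute x = 5 into the relation:
x = 5: LHS = 2·5³ + 2·5² + 2·5 + 1 = 311; 311 ≥ 2 — holds

The claim holds here, so x = 5 is not a counterexample. (A counterexample exists elsewhere, e.g. x = 0.)

Answer: No, x = 5 is not a counterexample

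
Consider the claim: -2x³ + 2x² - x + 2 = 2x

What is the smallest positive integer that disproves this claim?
Testing positive integers:
x = 1: LHS = -2·1³ + 2·1² - 1 + 2 = 1, RHS = 2·1 = 2; 1 = 2 — FAILS  ← smallest positive counterexample

Answer: x = 1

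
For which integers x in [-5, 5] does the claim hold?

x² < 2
Holds for: {-1, 0, 1}
Fails for: {-5, -4, -3, -2, 2, 3, 4, 5}

Answer: {-1, 0, 1}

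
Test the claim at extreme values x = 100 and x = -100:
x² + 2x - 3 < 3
x = 100: LHS = 100² + 2·100 - 3 = 10197; 10197 < 3 — FAILS
x = -100: LHS = (-100)² + 2·(-100) - 3 = 9797; 9797 < 3 — FAILS

Answer: No, fails for both x = 100 and x = -100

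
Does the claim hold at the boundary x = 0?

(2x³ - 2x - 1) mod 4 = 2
x = 0: LHS = (2·0³ - 2·0 - 1) mod 4 = (-1) mod 4 = 3; 3 = 2 — FAILS

The relation fails at x = 0, so x = 0 is a counterexample.

Answer: No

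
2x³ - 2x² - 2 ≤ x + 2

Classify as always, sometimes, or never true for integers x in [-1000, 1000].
Holds at x = 0: LHS = 2·0³ - 2·0² - 2 = -2, RHS = 0 + 2 = 2; -2 ≤ 2 — holds
Fails at x = 2: LHS = 2·2³ - 2·2² - 2 = 6, RHS = 2 + 2 = 4; 6 ≤ 4 — FAILS
It is satisfied by some integers in the range but not all.

Answer: Sometimes true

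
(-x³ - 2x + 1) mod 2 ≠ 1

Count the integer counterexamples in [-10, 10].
Counterexamples in [-10, 10]: {-10, -8, -6, -4, -2, 0, 2, 4, 6, 8, 10}.

Counting them gives 11 values.

Answer: 11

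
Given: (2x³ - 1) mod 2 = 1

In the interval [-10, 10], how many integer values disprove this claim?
For a polynomial with integer coefficients, its value mod 2 depends only on x mod 2, so it suffices to check one representative of each residue class, x = 0, 1:
x = 0: LHS = (2·0³ - 1) mod 2 = (-1) mod 2 = 1; 1 = 1 — holds
x = 1: LHS = (2·1³ - 1) mod 2 = 1 mod 2 = 1; 1 = 1 — holds
The relation holds in every residue class, so the relation holds for every integer in [-10, 10].

No counterexample appears in that range.

Answer: 0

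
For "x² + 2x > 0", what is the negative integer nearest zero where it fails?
Testing negative integers from -1 downward:
x = -1: LHS = (-1)² + 2·(-1) = -1; -1 > 0 — FAILS  ← closest negative counterexample to 0

Answer: x = -1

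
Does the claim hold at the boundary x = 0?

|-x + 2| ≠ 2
x = 0: LHS = |-0 + 2| = |2| = 2; 2 ≠ 2 — FAILS

The relation fails at x = 0, so x = 0 is a counterexample.

Answer: No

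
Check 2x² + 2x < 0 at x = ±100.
x = 100: LHS = 2·100² + 2·100 = 20200; 20200 < 0 — FAILS
x = -100: LHS = 2·(-100)² + 2·(-100) = 19800; 19800 < 0 — FAILS

Answer: No, fails for both x = 100 and x = -100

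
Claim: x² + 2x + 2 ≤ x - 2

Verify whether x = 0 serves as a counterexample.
Substitute x = 0 into the relation:
x = 0: LHS = 0² + 2·0 + 2 = 2, RHS = 0 - 2 = -2; 2 ≤ -2 — FAILS

Since the claim fails at x = 0, this value is a counterexample.

Answer: Yes, x = 0 is a counterexample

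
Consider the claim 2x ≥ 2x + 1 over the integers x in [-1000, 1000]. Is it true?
The claim fails at x = 0:
x = 0: LHS = 2·0 = 0, RHS = 2·0 + 1 = 1; 0 ≥ 1 — FAILS

Because a single integer refutes it, the statement is false.

Answer: False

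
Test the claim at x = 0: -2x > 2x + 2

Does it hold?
x = 0: LHS = -2·0 = 0, RHS = 2·0 + 2 = 2; 0 > 2 — FAILS

The relation fails at x = 0, so x = 0 is a counterexample.

Answer: No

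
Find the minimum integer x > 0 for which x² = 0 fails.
Testing positive integers:
x = 1: LHS = 1² = 1; 1 = 0 — FAILS  ← smallest positive counterexample

Answer: x = 1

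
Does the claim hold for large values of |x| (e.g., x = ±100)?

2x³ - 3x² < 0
x = 100: LHS = 2·100³ - 3·100² = 1970000; 1970000 < 0 — FAILS
x = -100: LHS = 2·(-100)³ - 3·(-100)² = -2030000; -2030000 < 0 — holds

Answer: Partially: fails for x = 100, holds for x = -100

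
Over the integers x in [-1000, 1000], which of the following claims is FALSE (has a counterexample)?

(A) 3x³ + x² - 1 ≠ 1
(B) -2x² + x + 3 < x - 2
(A) Track d = LHS − RHS over the integers in [-1000, 1000]. Equality would need d = 0, but d changes sign only between consecutive integers, jumping over 0:
x = 0: LHS = 3·0³ + 0² - 1 = -1; -1 ≠ 1 — holds  (d = -2)
x = 1: LHS = 3·1³ + 1² - 1 = 3; 3 ≠ 1 — holds  (d = 2)
Away from these crossings d keeps a constant sign, and checking every integer in [-1000, 1000] confirms d ≠ 0 throughout. Hence the two sides are never equal, so the relation holds for every integer in [-1000, 1000].

(B) x = 0: LHS = -2·0² + 0 + 3 = 3, RHS = 0 - 2 = -2; 3 < -2 — FAILS

Only (B) has a counterexample.

Answer: B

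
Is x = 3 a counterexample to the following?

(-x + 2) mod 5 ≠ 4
Substitute x = 3 into the relation:
x = 3: LHS = (-3 + 2) mod 5 = (-1) mod 5 = 4; 4 ≠ 4 — FAILS

Since the claim fails at x = 3, this value is a counterexample.

Answer: Yes, x = 3 is a counterexample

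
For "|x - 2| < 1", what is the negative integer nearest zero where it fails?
Testing negative integers from -1 downward:
x = -1: LHS = |(-1) - 2| = |-3| = 3; 3 < 1 — FAILS  ← closest negative counterexample to 0

Answer: x = -1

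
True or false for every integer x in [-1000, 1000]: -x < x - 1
The claim fails at x = 0:
x = 0: LHS = -0 = 0, RHS = 0 - 1 = -1; 0 < -1 — FAILS

Because a single integer refutes it, the statement is false.

Answer: False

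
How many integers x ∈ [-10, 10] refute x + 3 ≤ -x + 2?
Counterexamples in [-10, 10]: {0, 1, 2, 3, 4, 5, 6, 7, 8, 9, 10}.

Counting them gives 11 values.

Answer: 11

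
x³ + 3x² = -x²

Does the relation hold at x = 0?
x = 0: LHS = 0³ + 3·0² = 0, RHS = -0² = 0; 0 = 0 — holds

The relation is satisfied at x = 0.

Answer: Yes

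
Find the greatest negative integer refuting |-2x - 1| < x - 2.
Testing negative integers from -1 downward:
x = -1: LHS = |-2·(-1) - 1| = |1| = 1, RHS = (-1) - 2 = -3; 1 < -3 — FAILS  ← closest negative counterexample to 0

Answer: x = -1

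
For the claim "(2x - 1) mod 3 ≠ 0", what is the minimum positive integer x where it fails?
Testing positive integers:
x = 1: LHS = (2·1 - 1) mod 3 = 1 mod 3 = 1; 1 ≠ 0 — holds
x = 2: LHS = (2·2 - 1) mod 3 = 3 mod 3 = 0; 0 ≠ 0 — FAILS  ← smallest positive counterexample

Answer: x = 2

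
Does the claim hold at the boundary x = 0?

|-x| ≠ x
x = 0: LHS = |-0| = |0| = 0; 0 ≠ 0 — FAILS

The relation fails at x = 0, so x = 0 is a counterexample.

Answer: No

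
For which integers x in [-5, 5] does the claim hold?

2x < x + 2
Holds for: {-5, -4, -3, -2, -1, 0, 1}
Fails for: {2, 3, 4, 5}

Answer: {-5, -4, -3, -2, -1, 0, 1}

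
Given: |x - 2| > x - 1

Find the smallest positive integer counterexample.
Testing positive integers:
x = 1: LHS = |1 - 2| = |-1| = 1, RHS = 1 - 1 = 0; 1 > 0 — holds
x = 2: LHS = |2 - 2| = |0| = 0, RHS = 2 - 1 = 1; 0 > 1 — FAILS  ← smallest positive counterexample

Answer: x = 2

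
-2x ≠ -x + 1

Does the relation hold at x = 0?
x = 0: LHS = -2·0 = 0, RHS = -0 + 1 = 1; 0 ≠ 1 — holds

The relation is satisfied at x = 0.

Answer: Yes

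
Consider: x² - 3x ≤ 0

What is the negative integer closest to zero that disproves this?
Testing negative integers from -1 downward:
x = -1: LHS = (-1)² - 3·(-1) = 4; 4 ≤ 0 — FAILS  ← closest negative counterexample to 0

Answer: x = -1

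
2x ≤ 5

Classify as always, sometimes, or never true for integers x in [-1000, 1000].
Holds at x = 0: LHS = 2·0 = 0; 0 ≤ 5 — holds
Fails at x = 3: LHS = 2·3 = 6; 6 ≤ 5 — FAILS
It is satisfied by some integers in the range but not all.

Answer: Sometimes true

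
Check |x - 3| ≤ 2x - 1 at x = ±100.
x = 100: LHS = |100 - 3| = |97| = 97, RHS = 2·100 - 1 = 199; 97 ≤ 199 — holds
x = -100: LHS = |(-100) - 3| = |-103| = 103, RHS = 2·(-100) - 1 = -201; 103 ≤ -201 — FAILS

Answer: Partially: holds for x = 100, fails for x = -100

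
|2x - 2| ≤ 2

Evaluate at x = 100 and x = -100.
x = 100: LHS = |2·100 - 2| = |198| = 198; 198 ≤ 2 — FAILS
x = -100: LHS = |2·(-100) - 2| = |-202| = 202; 202 ≤ 2 — FAILS

Answer: No, fails for both x = 100 and x = -100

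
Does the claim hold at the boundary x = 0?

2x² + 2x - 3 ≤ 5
x = 0: LHS = 2·0² + 2·0 - 3 = -3; -3 ≤ 5 — holds

The relation is satisfied at x = 0.

Answer: Yes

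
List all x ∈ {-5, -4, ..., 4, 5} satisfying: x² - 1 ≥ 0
Holds for: {-5, -4, -3, -2, -1, 1, 2, 3, 4, 5}
Fails for: {0}

Answer: {-5, -4, -3, -2, -1, 1, 2, 3, 4, 5}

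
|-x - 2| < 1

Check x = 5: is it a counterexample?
Substitute x = 5 into the relation:
x = 5: LHS = |-5 - 2| = |-7| = 7; 7 < 1 — FAILS

Since the claim fails at x = 5, this value is a counterexample.

Answer: Yes, x = 5 is a counterexample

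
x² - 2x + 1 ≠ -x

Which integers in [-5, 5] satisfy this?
Over all integers in [-5, 5], LHS − RHS is always positive; it is smallest at x = 0, where it equals 1:
x = 0: LHS = 0² - 2·0 + 1 = 1, RHS = -0 = 0; 1 ≠ 0 — holds
At the ends of the range:
x = -5: LHS = (-5)² - 2·(-5) + 1 = 36, RHS = -(-5) = 5; 36 ≠ 5 — holds
x = 5: LHS = 5² - 2·5 + 1 = 16; 16 ≠ -5 — holds
Hence LHS − RHS is never 0, i.e. the two sides are never equal, so the relation holds for every integer in [-5, 5].

Answer: All integers in [-5, 5]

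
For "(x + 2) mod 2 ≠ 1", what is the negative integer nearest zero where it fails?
Testing negative integers from -1 downward:
x = -1: LHS = ((-1) + 2) mod 2 = 1 mod 2 = 1; 1 ≠ 1 — FAILS  ← closest negative counterexample to 0

Answer: x = -1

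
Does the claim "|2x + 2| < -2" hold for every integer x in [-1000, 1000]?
The claim fails at x = 0:
x = 0: LHS = |2·0 + 2| = |2| = 2; 2 < -2 — FAILS

Because a single integer refutes it, the statement is false.

Answer: False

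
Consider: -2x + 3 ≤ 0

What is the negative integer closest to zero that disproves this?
Testing negative integers from -1 downward:
x = -1: LHS = -2·(-1) + 3 = 5; 5 ≤ 0 — FAILS  ← closest negative counterexample to 0

Answer: x = -1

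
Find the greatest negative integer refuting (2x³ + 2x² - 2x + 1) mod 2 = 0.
Testing negative integers from -1 downward:
x = -1: LHS = (2·(-1)³ + 2·(-1)² - 2·(-1) + 1) mod 2 = 3 mod 2 = 1; 1 = 0 — FAILS  ← closest negative counterexample to 0

Answer: x = -1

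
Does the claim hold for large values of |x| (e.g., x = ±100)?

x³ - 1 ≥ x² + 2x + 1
x = 100: LHS = 100³ - 1 = 999999, RHS = 100² + 2·100 + 1 = 10201; 999999 ≥ 10201 — holds
x = -100: LHS = (-100)³ - 1 = -1000001, RHS = (-100)² + 2·(-100) + 1 = 9801; -1000001 ≥ 9801 — FAILS

Answer: Partially: holds for x = 100, fails for x = -100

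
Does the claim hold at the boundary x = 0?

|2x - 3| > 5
x = 0: LHS = |2·0 - 3| = |-3| = 3; 3 > 5 — FAILS

The relation fails at x = 0, so x = 0 is a counterexample.

Answer: No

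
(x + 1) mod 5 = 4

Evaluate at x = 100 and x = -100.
x = 100: LHS = (100 + 1) mod 5 = 101 mod 5 = 1; 1 = 4 — FAILS
x = -100: LHS = ((-100) + 1) mod 5 = (-99) mod 5 = 1; 1 = 4 — FAILS

Answer: No, fails for both x = 100 and x = -100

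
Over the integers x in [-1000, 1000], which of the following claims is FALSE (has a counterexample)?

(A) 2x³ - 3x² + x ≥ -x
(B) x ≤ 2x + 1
(A) x = -1: LHS = 2·(-1)³ - 3·(-1)² + (-1) = -6, RHS = -(-1) = 1; -6 ≥ 1 — FAILS
(B) x = -2: RHS = 2·(-2) + 1 = -3; -2 ≤ -3 — FAILS

Answer: Both A and B are false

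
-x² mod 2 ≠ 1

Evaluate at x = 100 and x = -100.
x = 100: LHS = (-100²) mod 2 = (-10000) mod 2 = 0; 0 ≠ 1 — holds
x = -100: LHS = (-(-100)²) mod 2 = (-10000) mod 2 = 0; 0 ≠ 1 — holds

Answer: Yes, holds for both x = 100 and x = -100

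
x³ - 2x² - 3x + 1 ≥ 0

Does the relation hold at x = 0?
x = 0: LHS = 0³ - 2·0² - 3·0 + 1 = 1; 1 ≥ 0 — holds

The relation is satisfied at x = 0.

Answer: Yes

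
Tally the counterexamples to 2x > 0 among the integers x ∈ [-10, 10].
Counterexamples in [-10, 10]: {-10, -9, -8, -7, -6, -5, -4, -3, -2, -1, 0}.

Counting them gives 11 values.

Answer: 11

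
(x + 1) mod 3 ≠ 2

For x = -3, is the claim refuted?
Substitute x = -3 into the relation:
x = -3: LHS = ((-3) + 1) mod 3 = (-2) mod 3 = 1; 1 ≠ 2 — holds

The claim holds here, so x = -3 is not a counterexample. (A counterexample exists elsewhere, e.g. x = 1.)

Answer: No, x = -3 is not a counterexample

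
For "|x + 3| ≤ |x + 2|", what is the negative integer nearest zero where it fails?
Testing negative integers from -1 downward:
x = -1: LHS = |(-1) + 3| = |2| = 2, RHS = |(-1) + 2| = |1| = 1; 2 ≤ 1 — FAILS  ← closest negative counterexample to 0

Answer: x = -1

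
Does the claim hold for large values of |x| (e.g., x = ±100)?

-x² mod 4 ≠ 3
x = 100: LHS = (-100²) mod 4 = (-10000) mod 4 = 0; 0 ≠ 3 — holds
x = -100: LHS = (-(-100)²) mod 4 = (-10000) mod 4 = 0; 0 ≠ 3 — holds

Answer: Yes, holds for both x = 100 and x = -100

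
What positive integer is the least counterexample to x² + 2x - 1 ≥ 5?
Testing positive integers:
x = 1: LHS = 1² + 2·1 - 1 = 2; 2 ≥ 5 — FAILS  ← smallest positive counterexample

Answer: x = 1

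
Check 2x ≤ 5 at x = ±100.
x = 100: LHS = 2·100 = 200; 200 ≤ 5 — FAILS
x = -100: LHS = 2·(-100) = -200; -200 ≤ 5 — holds

Answer: Partially: fails for x = 100, holds for x = -100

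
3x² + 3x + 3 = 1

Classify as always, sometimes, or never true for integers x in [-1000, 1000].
Over all integers in [-1000, 1000], LHS − RHS is always positive; it is smallest at x = 0, where it equals 2:
x = 0: LHS = 3·0² + 3·0 + 3 = 3; 3 = 1 — FAILS
At the ends of the range:
x = -1000: LHS = 3·(-1000)² + 3·(-1000) + 3 = 2997003; 2997003 = 1 — FAILS
x = 1000: LHS = 3·1000² + 3·1000 + 3 = 3003003; 3003003 = 1 — FAILS
Hence LHS − RHS is never 0, i.e. the two sides are never equal, so the claimed relation (=) fails for every integer in [-1000, 1000].

No integer in the range satisfies it.

Answer: Never true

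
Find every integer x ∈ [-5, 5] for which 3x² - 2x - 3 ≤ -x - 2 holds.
Holds for: {0}
Fails for: {-5, -4, -3, -2, -1, 1, 2, 3, 4, 5}

Answer: {0}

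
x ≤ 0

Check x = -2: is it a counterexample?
Substitute x = -2 into the relation:
x = -2: -2 ≤ 0 — holds

The claim holds here, so x = -2 is not a counterexample. (A counterexample exists elsewhere, e.g. x = 1.)

Answer: No, x = -2 is not a counterexample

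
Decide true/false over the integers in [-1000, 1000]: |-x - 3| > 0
The claim fails at x = -3:
x = -3: LHS = |-(-3) - 3| = |0| = 0; 0 > 0 — FAILS

Because a single integer refutes it, the statement is false.

Answer: False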